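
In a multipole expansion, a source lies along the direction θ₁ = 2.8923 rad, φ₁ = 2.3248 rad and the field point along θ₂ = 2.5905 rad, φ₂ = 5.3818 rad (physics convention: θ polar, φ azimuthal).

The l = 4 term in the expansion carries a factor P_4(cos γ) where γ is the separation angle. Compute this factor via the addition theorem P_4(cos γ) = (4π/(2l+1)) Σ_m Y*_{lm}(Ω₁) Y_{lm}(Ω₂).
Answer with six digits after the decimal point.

-0.414313

Expand P_4 via completeness: Σ_{m} conj(Y_{4,m}) at Ω₁ times Y_{4,m} at Ω₂ —
  m=-4: -0.00163 + 0.00021j × -0.02975 - 0.01489j = 0.00005 + 0.00002j  (running Σ = 0.00005 + 0.00002j)
  m=-3: -0.01404 - 0.01161j × 0.13868 - 0.06485j = -0.00270 - 0.00070j  (running Σ = -0.00265 - 0.00068j)
  m=-2: -0.00712 - 0.11327j × -0.08605 + 0.36426j = 0.04187 + 0.00715j  (running Σ = 0.03923 + 0.00647j)
  m=-1: 0.27673 - 0.29468j × -0.27249 - 0.34436j = -0.17688 - 0.01500j  (running Σ = -0.13766 - 0.00853j)
  m=0: 0.60244 + 0.00000j × -0.03554 + 0.00000j = -0.02141 + 0.00000j  (running Σ = -0.15907 - 0.00853j)
  m=1: -0.27673 - 0.29468j × 0.27249 - 0.34436j = -0.17688 + 0.01500j  (running Σ = -0.33596 + 0.00647j)
  m=2: -0.00712 + 0.11327j × -0.08605 - 0.36426j = 0.04187 - 0.00715j  (running Σ = -0.29408 - 0.00068j)
  m=3: 0.01404 - 0.01161j × -0.13868 - 0.06485j = -0.00270 + 0.00070j  (running Σ = -0.29678 + 0.00002j)
  m=4: -0.00163 - 0.00021j × -0.02975 + 0.01489j = 0.00005 - 0.00002j  (running Σ = -0.29673 - 0.00000j)
Total Σ_m = -0.29673 - 0.00000j. Multiply by 1.396263: -0.41431 - 0.00000j. P_4(cos γ) = -0.414313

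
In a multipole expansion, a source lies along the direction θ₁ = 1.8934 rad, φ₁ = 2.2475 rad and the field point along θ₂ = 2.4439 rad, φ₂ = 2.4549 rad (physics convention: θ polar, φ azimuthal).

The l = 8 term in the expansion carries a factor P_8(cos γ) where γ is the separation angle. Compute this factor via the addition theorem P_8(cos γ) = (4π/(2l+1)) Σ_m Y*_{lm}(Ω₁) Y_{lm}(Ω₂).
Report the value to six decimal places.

-0.218834

Term-by-term m-sum for l=8 (normalisation 4π/17 = 0.739198):
  [-8]  conj(Y_{8,-8})(Ω₁) = 0.21768 - 0.25779j ; Y_{8,-8}(Ω₂) = 0.01053 - 0.01062j ; Δ = -0.00045 - 0.00503j
  [-7]  conj(Y_{8,-7})(Ω₁) = 0.45102 + 0.01107j ; Y_{8,-7}(Ω₂) = 0.00673 - 0.07105j ; Δ = 0.00382 - 0.03197j
  [-6]  conj(Y_{8,-6})(Ω₁) = 0.08441 + 0.11053j ; Y_{8,-6}(Ω₂) = -0.11537 - 0.17148j ; Δ = 0.00922 - 0.02723j
  [-5]  conj(Y_{8,-5})(Ω₁) = 0.07072 - 0.28661j ; Y_{8,-5}(Ω₂) = -0.37941 - 0.11399j ; Δ = -0.05951 + 0.10068j
  [-4]  conj(Y_{8,-4})(Ω₁) = 0.23748 - 0.11029j ; Y_{8,-4}(Ω₂) = -0.43344 + 0.18062j ; Δ = -0.08301 + 0.09070j
  [-3]  conj(Y_{8,-3})(Ω₁) = -0.16531 - 0.08176j ; Y_{8,-3}(Ω₂) = -0.09854 + 0.18507j ; Δ = 0.03142 - 0.02254j
  [-2]  conj(Y_{8,-2})(Ω₁) = -0.06367 - 0.28824j ; Y_{8,-2}(Ω₂) = -0.05158 - 0.25790j ; Δ = -0.07105 + 0.03129j
  [-1]  conj(Y_{8,-1})(Ω₁) = -0.08260 + 0.10284j ; Y_{8,-1}(Ω₂) = -0.27344 - 0.22416j ; Δ = 0.04564 - 0.00960j
  [+0]  conj(Y_{8,0})(Ω₁) = -0.30145 + 0.00000j ; Y_{8,0}(Ω₂) = 0.15992 + 0.00000j ; Δ = -0.04821 + 0.00000j
  [+1]  conj(Y_{8,1})(Ω₁) = 0.08260 + 0.10284j ; Y_{8,1}(Ω₂) = 0.27344 - 0.22416j ; Δ = 0.04564 + 0.00960j
  [+2]  conj(Y_{8,2})(Ω₁) = -0.06367 + 0.28824j ; Y_{8,2}(Ω₂) = -0.05158 + 0.25790j ; Δ = -0.07105 - 0.03129j
  [+3]  conj(Y_{8,3})(Ω₁) = 0.16531 - 0.08176j ; Y_{8,3}(Ω₂) = 0.09854 + 0.18507j ; Δ = 0.03142 + 0.02254j
  [+4]  conj(Y_{8,4})(Ω₁) = 0.23748 + 0.11029j ; Y_{8,4}(Ω₂) = -0.43344 - 0.18062j ; Δ = -0.08301 - 0.09070j
  [+5]  conj(Y_{8,5})(Ω₁) = -0.07072 - 0.28661j ; Y_{8,5}(Ω₂) = 0.37941 - 0.11399j ; Δ = -0.05951 - 0.10068j
  [+6]  conj(Y_{8,6})(Ω₁) = 0.08441 - 0.11053j ; Y_{8,6}(Ω₂) = -0.11537 + 0.17148j ; Δ = 0.00922 + 0.02723j
  [+7]  conj(Y_{8,7})(Ω₁) = -0.45102 + 0.01107j ; Y_{8,7}(Ω₂) = -0.00673 - 0.07105j ; Δ = 0.00382 + 0.03197j
  [+8]  conj(Y_{8,8})(Ω₁) = 0.21768 + 0.25779j ; Y_{8,8}(Ω₂) = 0.01053 + 0.01062j ; Δ = -0.00045 + 0.00503j
Σ over m = -0.29604 + 0.00000j; ×(4π/17) → -0.21883 + 0.00000j. Real part: -0.218834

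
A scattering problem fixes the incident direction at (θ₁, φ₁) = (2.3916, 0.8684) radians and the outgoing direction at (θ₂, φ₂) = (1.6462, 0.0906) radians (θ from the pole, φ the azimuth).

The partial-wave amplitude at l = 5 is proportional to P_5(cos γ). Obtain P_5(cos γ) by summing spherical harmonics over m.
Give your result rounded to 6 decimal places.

-0.002201

Addition theorem: P_5(cos γ) = (4π/11) Σ_m Y*_{lm}(Ω₁) Y_{lm}(Ω₂), m = −5…5:
  term(m=-5) = -0.022921-0.021242i   from Y*(Ω₁)=-0.024722-0.063665i, Y(Ω₂)=+0.411423-0.200265i
  term(m=-4) = -0.025331+0.000770i   from Y*(Ω₁)=+0.219172+0.075564i, Y(Ω₂)=-0.102215+0.038754i
  term(m=-3) = +0.094064-0.098453i   from Y*(Ω₁)=-0.359594+0.213792i, Y(Ω₂)=-0.313536+0.087381i
  term(m=-2) = -0.000662-0.043573i   from Y*(Ω₁)=+0.057707-0.344425i, Y(Ω₂)=+0.122742-0.022488i
  term(m=-1) = -0.021787-0.021458i   from Y*(Ω₁)=-0.067148-0.079335i, Y(Ω₂)=+0.293007-0.026619i
  term(m=+0) = -0.048653+0.000000i   from Y*(Ω₁)=+0.378124-0.000000i, Y(Ω₂)=-0.128670+0.000000i
  term(m=+1) = -0.021787+0.021458i   from Y*(Ω₁)=+0.067148-0.079335i, Y(Ω₂)=-0.293007-0.026619i
  term(m=+2) = -0.000662+0.043573i   from Y*(Ω₁)=+0.057707+0.344425i, Y(Ω₂)=+0.122742+0.022488i
  term(m=+3) = +0.094064+0.098453i   from Y*(Ω₁)=+0.359594+0.213792i, Y(Ω₂)=+0.313536+0.087381i
  term(m=+4) = -0.025331-0.000770i   from Y*(Ω₁)=+0.219172-0.075564i, Y(Ω₂)=-0.102215-0.038754i
  term(m=+5) = -0.022921+0.021242i   from Y*(Ω₁)=+0.024722-0.063665i, Y(Ω₂)=-0.411423-0.200265i
Total Σ_m = -0.001927+0.000000i. Multiply by 1.142397: -0.002201+0.000000i. P_5(cos γ) = -0.002201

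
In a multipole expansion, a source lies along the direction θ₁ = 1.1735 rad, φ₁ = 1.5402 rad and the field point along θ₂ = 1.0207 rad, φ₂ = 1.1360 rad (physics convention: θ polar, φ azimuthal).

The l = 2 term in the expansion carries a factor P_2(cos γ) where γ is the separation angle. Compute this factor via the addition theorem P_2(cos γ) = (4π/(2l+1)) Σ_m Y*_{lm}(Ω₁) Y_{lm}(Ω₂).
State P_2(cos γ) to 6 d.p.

Term-by-term m-sum for l=2 (normalisation 4π/5 = 2.513274):
  [-2]  conj(Y_{2,-2})(Ω₁) = -0.327829+0.020086i ; Y_{2,-2}(Ω₂) = -0.181097-0.214481i ; Δ = +0.063677+0.066676i
  [-1]  conj(Y_{2,-1})(Ω₁) = +0.008432+0.275508i ; Y_{2,-1}(Ω₂) = +0.145021-0.312251i ; Δ = +0.087250+0.037322i
  [+0]  conj(Y_{2,0})(Ω₁) = -0.173738-0.000000i ; Y_{2,0}(Ω₂) = -0.056814+0.000000i ; Δ = +0.009871+0.000000i
  [+1]  conj(Y_{2,1})(Ω₁) = -0.008432+0.275508i ; Y_{2,1}(Ω₂) = -0.145021-0.312251i ; Δ = +0.087250-0.037322i
  [+2]  conj(Y_{2,2})(Ω₁) = -0.327829-0.020086i ; Y_{2,2}(Ω₂) = -0.181097+0.214481i ; Δ = +0.063677-0.066676i
Σ over m = +0.311725+0.000000i; ×(4π/5) → +0.783451+0.000000i. Real part: 0.783451

0.783451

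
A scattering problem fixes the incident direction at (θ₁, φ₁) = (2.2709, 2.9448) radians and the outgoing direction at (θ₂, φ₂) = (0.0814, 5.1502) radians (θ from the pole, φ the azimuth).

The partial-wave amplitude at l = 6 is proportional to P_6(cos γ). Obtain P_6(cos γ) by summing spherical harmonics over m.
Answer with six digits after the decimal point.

Term-by-term m-sum for l=6 (normalisation 4π/13 = 0.966644):
  [-6]  conj(Y_{6,-6})(Ω₁) = +0.036751-0.089396i ; Y_{6,-6}(Ω₂) = +0.000000+0.000000i ; Δ = +0.000000-0.000000i
  [-5]  conj(Y_{6,-5})(Ω₁) = +0.156194-0.234886i ; Y_{6,-5}(Ω₂) = +0.000005-0.000003i ; Δ = -0.000000-0.000002i
  [-4]  conj(Y_{6,-4})(Ω₁) = +0.307234-0.308326i ; Y_{6,-4}(Ω₂) = -0.000028-0.000152i ; Δ = -0.000055-0.000038i
  [-3]  conj(Y_{6,-3})(Ω₁) = +0.244267-0.163684i ; Y_{6,-3}(Ω₂) = -0.002676-0.000704i ; Δ = -0.000769+0.000266i
  [-2]  conj(Y_{6,-2})(Ω₁) = -0.138185+0.057381i ; Y_{6,-2}(Ω₂) = -0.021632+0.025935i ; Δ = +0.001501-0.004825i
  [-1]  conj(Y_{6,-1})(Ω₁) = -0.351751+0.070130i ; Y_{6,-1}(Ω₂) = +0.109889+0.234750i ; Δ = -0.055116-0.074867i
  [+0]  conj(Y_{6,0})(Ω₁) = +0.052767-0.000000i ; Y_{6,0}(Ω₂) = +0.947547+0.000000i ; Δ = +0.049999+0.000000i
  [+1]  conj(Y_{6,1})(Ω₁) = +0.351751+0.070130i ; Y_{6,1}(Ω₂) = -0.109889+0.234750i ; Δ = -0.055116+0.074867i
  [+2]  conj(Y_{6,2})(Ω₁) = -0.138185-0.057381i ; Y_{6,2}(Ω₂) = -0.021632-0.025935i ; Δ = +0.001501+0.004825i
  [+3]  conj(Y_{6,3})(Ω₁) = -0.244267-0.163684i ; Y_{6,3}(Ω₂) = +0.002676-0.000704i ; Δ = -0.000769-0.000266i
  [+4]  conj(Y_{6,4})(Ω₁) = +0.307234+0.308326i ; Y_{6,4}(Ω₂) = -0.000028+0.000152i ; Δ = -0.000055+0.000038i
  [+5]  conj(Y_{6,5})(Ω₁) = -0.156194-0.234886i ; Y_{6,5}(Ω₂) = -0.000005-0.000003i ; Δ = -0.000000+0.000002i
  [+6]  conj(Y_{6,6})(Ω₁) = +0.036751+0.089396i ; Y_{6,6}(Ω₂) = +0.000000-0.000000i ; Δ = +0.000000+0.000000i
Total Σ_m = -0.058880+0.000000i. Multiply by 0.966644: -0.056916+0.000000i. P_6(cos γ) = -0.056916

-0.056916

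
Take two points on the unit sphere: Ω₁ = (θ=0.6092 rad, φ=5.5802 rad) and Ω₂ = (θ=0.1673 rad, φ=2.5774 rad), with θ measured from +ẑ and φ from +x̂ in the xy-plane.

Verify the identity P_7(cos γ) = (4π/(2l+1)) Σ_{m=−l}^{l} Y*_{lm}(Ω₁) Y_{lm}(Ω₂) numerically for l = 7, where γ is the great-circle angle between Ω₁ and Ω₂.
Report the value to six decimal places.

0.102510

Term-by-term m-sum for l=7 (normalisation 4π/15 = 0.837758):
  [-7]  conj(Y_{7,-7})(Ω₁) = +0.002079+0.009826i ; Y_{7,-7}(Ω₂) = +0.000001+0.000001i ; Δ = -0.000000+0.000000i
  [-6]  conj(Y_{7,-6})(Ω₁) = -0.025561+0.047410i ; Y_{7,-6}(Ω₂) = -0.000038-0.000009i ; Δ = +0.000001-0.000002i
  [-5]  conj(Y_{7,-5})(Ω₁) = -0.162295+0.063571i ; Y_{7,-5}(Ω₂) = +0.000519-0.000172i ; Δ = -0.000073+0.000061i
  [-4]  conj(Y_{7,-4})(Ω₁) = -0.350626-0.119962i ; Y_{7,-4}(Ω₂) = -0.003397+0.004150i ; Δ = +0.001689-0.001048i
  [-3]  conj(Y_{7,-3})(Ω₁) = -0.247512-0.414642i ; Y_{7,-3}(Ω₂) = +0.004593-0.037527i ; Δ = -0.016697+0.007384i
  [-2]  conj(Y_{7,-2})(Ω₁) = +0.039319-0.236383i ; Y_{7,-2}(Ω₂) = +0.079173+0.167127i ; Δ = +0.042619-0.012144i
  [-1]  conj(Y_{7,-1})(Ω₁) = -0.211878+0.179546i ; Y_{7,-1}(Ω₂) = -0.472953-0.299287i ; Δ = +0.153944-0.021505i
  [+0]  conj(Y_{7,0})(Ω₁) = -0.341692-0.000000i ; Y_{7,0}(Ω₂) = +0.704153+0.000000i ; Δ = -0.240604-0.000000i
  [+1]  conj(Y_{7,1})(Ω₁) = +0.211878+0.179546i ; Y_{7,1}(Ω₂) = +0.472953-0.299287i ; Δ = +0.153944+0.021505i
  [+2]  conj(Y_{7,2})(Ω₁) = +0.039319+0.236383i ; Y_{7,2}(Ω₂) = +0.079173-0.167127i ; Δ = +0.042619+0.012144i
  [+3]  conj(Y_{7,3})(Ω₁) = +0.247512-0.414642i ; Y_{7,3}(Ω₂) = -0.004593-0.037527i ; Δ = -0.016697-0.007384i
  [+4]  conj(Y_{7,4})(Ω₁) = -0.350626+0.119962i ; Y_{7,4}(Ω₂) = -0.003397-0.004150i ; Δ = +0.001689+0.001048i
  [+5]  conj(Y_{7,5})(Ω₁) = +0.162295+0.063571i ; Y_{7,5}(Ω₂) = -0.000519-0.000172i ; Δ = -0.000073-0.000061i
  [+6]  conj(Y_{7,6})(Ω₁) = -0.025561-0.047410i ; Y_{7,6}(Ω₂) = -0.000038+0.000009i ; Δ = +0.000001+0.000002i
  [+7]  conj(Y_{7,7})(Ω₁) = -0.002079+0.009826i ; Y_{7,7}(Ω₂) = -0.000001+0.000001i ; Δ = -0.000000-0.000000i
Total Σ_m = +0.122362+0.000000i. Multiply by 0.837758: +0.102510+0.000000i. P_7(cos γ) = 0.102510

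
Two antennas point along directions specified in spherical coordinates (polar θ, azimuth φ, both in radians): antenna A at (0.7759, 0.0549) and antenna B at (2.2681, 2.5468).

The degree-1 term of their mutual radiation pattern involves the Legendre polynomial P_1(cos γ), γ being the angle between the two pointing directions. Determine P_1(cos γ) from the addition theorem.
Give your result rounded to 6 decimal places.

-0.885863

Addition theorem: P_1(cos γ) = (4π/3) Σ_m Y*_{lm}(Ω₁) Y_{lm}(Ω₂), m = −1…1:
  m=-1: (0.241605, 0.013277) × (-0.219364, -0.148404) = (-0.051029, -0.038768)  (running Σ = (-0.051029, -0.038768))
  m=0: (0.348760, -0.000000) × (-0.313758, 0.000000) = (-0.109426, 0.000000)  (running Σ = (-0.160455, -0.038768))
  m=1: (-0.241605, 0.013277) × (0.219364, -0.148404) = (-0.051029, 0.038768)  (running Σ = (-0.211484, 0.000000))
Total Σ_m = (-0.211484, 0.000000). Multiply by 4.188790: (-0.885863, 0.000000). P_1(cos γ) = -0.885863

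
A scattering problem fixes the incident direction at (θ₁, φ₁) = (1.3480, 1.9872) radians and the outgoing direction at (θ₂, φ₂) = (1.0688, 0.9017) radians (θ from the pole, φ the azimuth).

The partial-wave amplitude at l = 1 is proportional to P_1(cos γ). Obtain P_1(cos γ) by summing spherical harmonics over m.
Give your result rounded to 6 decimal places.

Addition theorem: P_1(cos γ) = (4π/3) Σ_m Y*_{lm}(Ω₁) Y_{lm}(Ω₂), m = −1…1:
  [-1]  conj(Y_{1,-1})(Ω₁) = -0.13629 + 0.30816j ; Y_{1,-1}(Ω₂) = 0.18786 - 0.23756j ; Δ = 0.04760 + 0.09027j
  [+0]  conj(Y_{1,0})(Ω₁) = 0.10796 + 0.00000j ; Y_{1,0}(Ω₂) = 0.23510 + 0.00000j ; Δ = 0.02538 + 0.00000j
  [+1]  conj(Y_{1,1})(Ω₁) = 0.13629 + 0.30816j ; Y_{1,1}(Ω₂) = -0.18786 - 0.23756j ; Δ = 0.04760 - 0.09027j
Accumulated sum 0.12059 + 0.00000j; after 4π/(2l+1) scaling, 0.50513 + 0.00000j ⇒ P_1 = 0.505132

0.505132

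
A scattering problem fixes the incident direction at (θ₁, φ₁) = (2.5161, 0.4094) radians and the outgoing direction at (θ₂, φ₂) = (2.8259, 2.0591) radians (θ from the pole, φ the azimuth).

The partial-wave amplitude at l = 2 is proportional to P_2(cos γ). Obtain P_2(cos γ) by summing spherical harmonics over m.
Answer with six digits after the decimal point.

0.357948

Summing Y*_{l m}(θ₁,φ₁)·Y_{l m}(θ₂,φ₂) over m ∈ [−2, 2]; prefactor 4π/(2·2+1) = 2.513274:
  m=-2: Y*=+0.090454+0.096708i  Y=-0.020845+0.030853i  product -0.004869+0.000775i
  m=-1: Y*=-0.336385-0.145963i  Y=+0.106963+0.201357i  product -0.006590-0.083346i
  m=+0: Y*=+0.306428-0.000000i  Y=+0.539577+0.000000i  product +0.165342+0.000000i
  m=+1: Y*=+0.336385-0.145963i  Y=-0.106963+0.201357i  product -0.006590+0.083346i
  m=+2: Y*=+0.090454-0.096708i  Y=-0.020845-0.030853i  product -0.004869-0.000775i
Total Σ_m = +0.142423-0.000000i. Multiply by 2.513274: +0.357948-0.000000i. P_2(cos γ) = 0.357948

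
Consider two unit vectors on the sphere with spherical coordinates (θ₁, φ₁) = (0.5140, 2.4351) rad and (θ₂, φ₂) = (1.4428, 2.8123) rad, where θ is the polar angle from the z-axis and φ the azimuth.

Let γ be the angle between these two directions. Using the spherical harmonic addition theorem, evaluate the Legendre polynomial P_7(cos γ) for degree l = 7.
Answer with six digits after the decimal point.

Term-by-term m-sum for l=7 (normalisation 4π/15 = 0.837758):
  m=-7: -0.000802-0.003379i × +0.316322-0.350454i = -0.001438-0.000788i  (running Σ = -0.001438-0.000788i)
  m=-6: -0.010493+0.020483i × -0.089568+0.208952i = -0.003340-0.004027i  (running Σ = -0.004778-0.004815i)
  m=-5: +0.086333-0.035576i × -0.020983+0.276775i = +0.008035+0.024641i  (running Σ = +0.003257+0.019826i)
  m=-4: -0.243422-0.079486i × -0.063416-0.244655i = -0.004010+0.064595i  (running Σ = -0.000753+0.084422i)
  m=-3: +0.241229+0.394621i × -0.116610-0.176857i = +0.041662-0.088680i  (running Σ = +0.040909-0.004259i)
  m=-2: +0.071484-0.449207i × +0.205802+0.159258i = +0.086251-0.081063i  (running Σ = +0.127160-0.085322i)
  m=-1: +0.004975-0.004246i × +0.175641+0.060023i = +0.001129-0.000447i  (running Σ = +0.128289-0.085769i)
  m=0: -0.449758-0.000000i × -0.261921+0.000000i = +0.117801+0.000000i  (running Σ = +0.246090-0.085769i)
  m=1: -0.004975-0.004246i × -0.175641+0.060023i = +0.001129+0.000447i  (running Σ = +0.247218-0.085322i)
  m=2: +0.071484+0.449207i × +0.205802-0.159258i = +0.086251+0.081063i  (running Σ = +0.333470-0.004259i)
  m=3: -0.241229+0.394621i × +0.116610-0.176857i = +0.041662+0.088680i  (running Σ = +0.375131+0.084422i)
  m=4: -0.243422+0.079486i × -0.063416+0.244655i = -0.004010-0.064595i  (running Σ = +0.371122+0.019826i)
  m=5: -0.086333-0.035576i × +0.020983+0.276775i = +0.008035-0.024641i  (running Σ = +0.379157-0.004815i)
  m=6: -0.010493-0.020483i × -0.089568-0.208952i = -0.003340+0.004027i  (running Σ = +0.375817-0.000788i)
  m=7: +0.000802-0.003379i × -0.316322-0.350454i = -0.001438+0.000788i  (running Σ = +0.374379+0.000000i)
Σ over m = +0.374379+0.000000i; ×(4π/15) → +0.313639+0.000000i. Real part: 0.313639

0.313639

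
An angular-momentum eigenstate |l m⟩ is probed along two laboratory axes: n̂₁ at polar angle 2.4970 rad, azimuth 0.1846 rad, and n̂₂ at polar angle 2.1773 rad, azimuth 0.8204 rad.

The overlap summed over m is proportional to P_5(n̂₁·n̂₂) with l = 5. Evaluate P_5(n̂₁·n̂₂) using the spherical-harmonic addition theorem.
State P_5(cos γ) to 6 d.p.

-0.275551

Term-by-term m-sum for l=5 (normalisation 4π/11 = 1.142397):
  m=-5: 0.02194 + 0.02899j × -0.09962 + 0.14242j = -0.00631 + 0.00024j  (running Σ = -0.00631 + 0.00024j)
  m=-4: -0.11310 - 0.10294j × 0.37756 - 0.05321j = -0.04818 - 0.03285j  (running Σ = -0.05449 - 0.03261j)
  m=-3: 0.30324 + 0.18751j × -0.28700 - 0.23227j = -0.04348 - 0.12425j  (running Σ = -0.09797 - 0.15686j)
  m=-2: -0.41823 - 0.16183j × -0.00115 - 0.01646j = -0.00218 + 0.00707j  (running Σ = -0.10015 - 0.14979j)
  m=-1: 0.11883 + 0.02219j × -0.23901 + 0.25635j = -0.03409 + 0.02516j  (running Σ = -0.13424 - 0.12463j)
  m=0: 0.37452 + 0.00000j × 0.07284 + 0.00000j = 0.02728 + 0.00000j  (running Σ = -0.10696 - 0.12463j)
  m=1: -0.11883 + 0.02219j × 0.23901 + 0.25635j = -0.03409 - 0.02516j  (running Σ = -0.14105 - 0.14979j)
  m=2: -0.41823 + 0.16183j × -0.00115 + 0.01646j = -0.00218 - 0.00707j  (running Σ = -0.14323 - 0.15686j)
  m=3: -0.30324 + 0.18751j × 0.28700 - 0.23227j = -0.04348 + 0.12425j  (running Σ = -0.18671 - 0.03261j)
  m=4: -0.11310 + 0.10294j × 0.37756 + 0.05321j = -0.04818 + 0.03285j  (running Σ = -0.23489 + 0.00024j)
  m=5: -0.02194 + 0.02899j × 0.09962 + 0.14242j = -0.00631 - 0.00024j  (running Σ = -0.24120 + 0.00000j)
Σ over m = -0.24120 + 0.00000j; ×(4π/11) → -0.27555 + 0.00000j. Real part: -0.275551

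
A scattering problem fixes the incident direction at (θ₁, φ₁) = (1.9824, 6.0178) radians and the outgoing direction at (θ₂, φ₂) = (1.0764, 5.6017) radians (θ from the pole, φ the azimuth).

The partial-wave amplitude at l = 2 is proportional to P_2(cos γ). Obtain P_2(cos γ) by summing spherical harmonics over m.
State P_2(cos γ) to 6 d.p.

Term-by-term m-sum for l=2 (normalisation 4π/5 = 2.513274):
  m=-2: Y*=(0.279808, -0.164234)  Y=(0.061756, 0.292864)  product (0.065378, 0.071803)
  m=-1: Y*=(-0.273350, 0.074295)  Y=(0.250605, 0.203271)  product (-0.083605, -0.036945)
  m=+0: Y*=(-0.163943, -0.000000)  Y=(-0.102360, 0.000000)  product (0.016781, 0.000000)
  m=+1: Y*=(0.273350, 0.074295)  Y=(-0.250605, 0.203271)  product (-0.083605, 0.036945)
  m=+2: Y*=(0.279808, 0.164234)  Y=(0.061756, -0.292864)  product (0.065378, -0.071803)
Total Σ_m = (-0.019672, 0.000000). Multiply by 2.513274: (-0.049442, 0.000000). P_2(cos γ) = -0.049442

-0.049442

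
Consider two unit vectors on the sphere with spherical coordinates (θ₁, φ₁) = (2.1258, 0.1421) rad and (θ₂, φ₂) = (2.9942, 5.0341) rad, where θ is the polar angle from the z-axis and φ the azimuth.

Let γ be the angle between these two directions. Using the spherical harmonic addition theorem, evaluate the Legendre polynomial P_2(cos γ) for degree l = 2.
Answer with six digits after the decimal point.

-0.056861

Term-by-term m-sum for l=2 (normalisation 4π/5 = 2.513274):
  [-2]  conj(Y_{2,-2})(Ω₁) = 0.26782 + 0.07823j ; Y_{2,-2}(Ω₂) = -0.00667 + 0.00500j ; Δ = -0.00218 + 0.00082j
  [-1]  conj(Y_{2,-1})(Ω₁) = -0.34250 - 0.04900j ; Y_{2,-1}(Ω₂) = -0.03548 - 0.10647j ; Δ = 0.00694 + 0.03820j
  [+0]  conj(Y_{2,0})(Ω₁) = -0.05266 + 0.00000j ; Y_{2,0}(Ω₂) = 0.61038 + 0.00000j ; Δ = -0.03215 + 0.00000j
  [+1]  conj(Y_{2,1})(Ω₁) = 0.34250 - 0.04900j ; Y_{2,1}(Ω₂) = 0.03548 - 0.10647j ; Δ = 0.00694 - 0.03820j
  [+2]  conj(Y_{2,2})(Ω₁) = 0.26782 - 0.07823j ; Y_{2,2}(Ω₂) = -0.00667 - 0.00500j ; Δ = -0.00218 - 0.00082j
Accumulated sum -0.02262 - 0.00000j; after 4π/(2l+1) scaling, -0.05686 - 0.00000j ⇒ P_2 = -0.056861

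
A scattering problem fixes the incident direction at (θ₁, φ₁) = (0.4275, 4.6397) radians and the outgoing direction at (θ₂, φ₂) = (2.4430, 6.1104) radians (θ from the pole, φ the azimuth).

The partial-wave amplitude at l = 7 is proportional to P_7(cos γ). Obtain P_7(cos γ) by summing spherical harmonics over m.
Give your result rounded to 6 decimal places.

-0.232503

Term-by-term m-sum for l=7 (normalisation 4π/15 = 0.837758):
  m=-7: Y*=0.00051 + 0.00092j  Y=0.00804 + 0.02129j  product -0.00002 + 0.00002j
  m=-6: Y*=-0.00784 + 0.00365j  Y=-0.05161 - 0.08727j  product 0.00072 + 0.00050j
  m=-5: Y*=-0.01560 - 0.04103j  Y=0.17366 + 0.20333j  product 0.00563 - 0.01030j
  m=-4: Y*=0.14679 - 0.04393j  Y=-0.34246 - 0.28330j  product -0.06271 - 0.02654j
  m=-3: Y*=0.07916 + 0.35724j  Y=0.34429 + 0.19637j  product -0.04290 + 0.13854j
  m=-2: Y*=-0.53207 + 0.07790j  Y=0.01553 + 0.00559j  product -0.00870 - 0.00176j
  m=-1: Y*=-0.02109 - 0.28961j  Y=-0.38625 - 0.06741j  product -0.01138 + 0.11328j
  m=+0: Y*=-0.35771 + 0.00000j  Y=0.10856 + 0.00000j  product -0.03883 + 0.00000j
  m=+1: Y*=0.02109 - 0.28961j  Y=0.38625 - 0.06741j  product -0.01138 - 0.11328j
  m=+2: Y*=-0.53207 - 0.07790j  Y=0.01553 - 0.00559j  product -0.00870 + 0.00176j
  m=+3: Y*=-0.07916 + 0.35724j  Y=-0.34429 + 0.19637j  product -0.04290 - 0.13854j
  m=+4: Y*=0.14679 + 0.04393j  Y=-0.34246 + 0.28330j  product -0.06271 + 0.02654j
  m=+5: Y*=0.01560 - 0.04103j  Y=-0.17366 + 0.20333j  product 0.00563 + 0.01030j
  m=+6: Y*=-0.00784 - 0.00365j  Y=-0.05161 + 0.08727j  product 0.00072 - 0.00050j
  m=+7: Y*=-0.00051 + 0.00092j  Y=-0.00804 + 0.02129j  product -0.00002 - 0.00002j
Accumulated sum -0.27753 - 0.00000j; after 4π/(2l+1) scaling, -0.23250 - 0.00000j ⇒ P_7 = -0.232503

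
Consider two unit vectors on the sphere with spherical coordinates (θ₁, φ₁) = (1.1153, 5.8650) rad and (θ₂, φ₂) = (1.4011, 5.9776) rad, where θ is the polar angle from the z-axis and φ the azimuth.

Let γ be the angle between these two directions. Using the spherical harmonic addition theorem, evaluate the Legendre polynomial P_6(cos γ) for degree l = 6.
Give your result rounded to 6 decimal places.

0.234477

Summing Y*_{l m}(θ₁,φ₁)·Y_{l m}(θ₂,φ₂) over m ∈ [−6, 6]; prefactor 4π/(2·6+1) = 0.966644:
  m=-6: (-0.204382, -0.149796) × (-0.115027, 0.427720) = (0.087580, -0.070188)  (running Σ = (0.087580, -0.070188))
  m=-5: (-0.213703, -0.373128) × (0.011267, 0.262654) = (0.095596, -0.060334)  (running Σ = (0.183176, -0.130522))
  m=-4: (-0.026655, -0.260563) × (-0.078901, -0.217191) = (-0.054489, 0.026348)  (running Σ = (0.128687, -0.104174))
  m=-3: (-0.056236, 0.171858) × (-0.172153, -0.224567) = (0.048275, -0.016957)  (running Σ = (0.176962, -0.121131))
  m=-2: (-0.219597, 0.243208) × (0.133052, 0.093225) = (-0.051891, 0.011887)  (running Σ = (0.125071, -0.109243))
  m=-1: (0.063993, -0.028438) × (0.272793, 0.086057) = (0.019904, -0.002251)  (running Σ = (0.144975, -0.111494))
  m=0: (0.330368, -0.000000) × (-0.143420, 0.000000) = (-0.047381, 0.000000)  (running Σ = (0.097594, -0.111494))
  m=1: (-0.063993, -0.028438) × (-0.272793, 0.086057) = (0.019904, 0.002251)  (running Σ = (0.117498, -0.109243))
  m=2: (-0.219597, -0.243208) × (0.133052, -0.093225) = (-0.051891, -0.011887)  (running Σ = (0.065607, -0.121131))
  m=3: (0.056236, 0.171858) × (0.172153, -0.224567) = (0.048275, 0.016957)  (running Σ = (0.113881, -0.104174))
  m=4: (-0.026655, 0.260563) × (-0.078901, 0.217191) = (-0.054489, -0.026348)  (running Σ = (0.059393, -0.130522))
  m=5: (0.213703, -0.373128) × (-0.011267, 0.262654) = (0.095596, 0.060334)  (running Σ = (0.154988, -0.070188))
  m=6: (-0.204382, 0.149796) × (-0.115027, -0.427720) = (0.087580, 0.070188)  (running Σ = (0.242569, 0.000000))
Accumulated sum (0.242569, 0.000000); after 4π/(2l+1) scaling, (0.234477, 0.000000) ⇒ P_6 = 0.234477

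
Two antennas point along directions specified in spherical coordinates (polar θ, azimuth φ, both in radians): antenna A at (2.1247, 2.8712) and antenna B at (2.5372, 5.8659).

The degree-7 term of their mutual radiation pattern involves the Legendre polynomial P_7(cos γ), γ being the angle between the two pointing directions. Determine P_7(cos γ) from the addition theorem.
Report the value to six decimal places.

0.097195

Expand P_7 via completeness: Σ_{m} conj(Y_{7,m}) at Ω₁ times Y_{7,m} at Ω₂ —
  term(m=-7) = (-0.000795, -0.001319)   from Y*(Ω₁)=(0.050922, 0.152664), Y(Ω₂)=(-0.009337, 0.002094)
  term(m=-6) = (0.012281, 0.014898)   from Y*(Ω₁)=(0.019194, 0.371932), Y(Ω₂)=(0.041648, -0.030872)
  term(m=-5) = (-0.053383, -0.048205)   from Y*(Ω₁)=(-0.092045, 0.413881), Y(Ω₂)=(-0.083648, 0.147585)
  term(m=-4) = (0.036658, 0.024416)   from Y*(Ω₁)=(-0.056655, 0.106415), Y(Ω₂)=(0.035872, -0.363582)
  term(m=-3) = (0.128676, 0.060685)   from Y*(Ω₁)=(0.202179, -0.212882), Y(Ω₂)=(0.151945, 0.460142)
  term(m=-2) = (-0.064612, -0.019548)   from Y*(Ω₁)=(0.229046, -0.137541), Y(Ω₂)=(-0.169664, -0.187227)
  term(m=-1) = (0.050886, 0.007529)   from Y*(Ω₁)=(-0.185564, 0.051435), Y(Ω₂)=(-0.244216, -0.108266)
  term(m=+0) = (-0.103404, -0.000000)   from Y*(Ω₁)=(-0.294185, -0.000000), Y(Ω₂)=(0.351494, 0.000000)
  term(m=+1) = (0.050886, -0.007529)   from Y*(Ω₁)=(0.185564, 0.051435), Y(Ω₂)=(0.244216, -0.108266)
  term(m=+2) = (-0.064612, 0.019548)   from Y*(Ω₁)=(0.229046, 0.137541), Y(Ω₂)=(-0.169664, 0.187227)
  term(m=+3) = (0.128676, -0.060685)   from Y*(Ω₁)=(-0.202179, -0.212882), Y(Ω₂)=(-0.151945, 0.460142)
  term(m=+4) = (0.036658, -0.024416)   from Y*(Ω₁)=(-0.056655, -0.106415), Y(Ω₂)=(0.035872, 0.363582)
  term(m=+5) = (-0.053383, 0.048205)   from Y*(Ω₁)=(0.092045, 0.413881), Y(Ω₂)=(0.083648, 0.147585)
  term(m=+6) = (0.012281, -0.014898)   from Y*(Ω₁)=(0.019194, -0.371932), Y(Ω₂)=(0.041648, 0.030872)
  term(m=+7) = (-0.000795, 0.001319)   from Y*(Ω₁)=(-0.050922, 0.152664), Y(Ω₂)=(0.009337, 0.002094)
Σ over m = (0.116018, -0.000000); ×(4π/15) → (0.097195, -0.000000). Real part: 0.097195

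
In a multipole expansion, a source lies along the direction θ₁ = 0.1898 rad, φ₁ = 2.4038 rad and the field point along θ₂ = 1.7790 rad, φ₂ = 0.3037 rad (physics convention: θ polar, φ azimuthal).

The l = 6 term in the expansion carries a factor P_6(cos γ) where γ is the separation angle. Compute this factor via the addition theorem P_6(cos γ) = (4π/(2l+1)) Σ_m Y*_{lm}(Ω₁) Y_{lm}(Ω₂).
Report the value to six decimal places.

0.121456

Expand P_6 via completeness: Σ_{m} conj(Y_{6,m}) at Ω₁ times Y_{6,m} at Ω₂ —
  term(m=-6) = (0.000009, 0.000000)   from Y*(Ω₁)=(-0.000006, 0.000021), Y(Ω₂)=(-0.105419, -0.410450)
  term(m=-5) = (0.000058, 0.000107)   from Y*(Ω₁)=(0.000335, -0.000204), Y(Ω₂)=(-0.016212, 0.309711)
  term(m=-4) = (0.000391, -0.000643)   from Y*(Ω₁)=(-0.004265, -0.000822), Y(Ω₂)=(-0.060394, 0.162420)
  term(m=-3) = (0.010426, 0.000178)   from Y*(Ω₁)=(0.019586, 0.026165), Y(Ω₂)=(0.195541, -0.252110)
  term(m=-2) = (-0.007393, -0.013149)   from Y*(Ω₁)=(0.015796, -0.165409), Y(Ω₂)=(0.074544, -0.051812)
  term(m=-1) = (0.082025, -0.140218)   from Y*(Ω₁)=(-0.381828, 0.347100), Y(Ω₂)=(-0.300405, 0.094145)
  term(m=+0) = (-0.045386, 0.000000)   from Y*(Ω₁)=(0.666762, -0.000000), Y(Ω₂)=(-0.068069, 0.000000)
  term(m=+1) = (0.082025, 0.140218)   from Y*(Ω₁)=(0.381828, 0.347100), Y(Ω₂)=(0.300405, 0.094145)
  term(m=+2) = (-0.007393, 0.013149)   from Y*(Ω₁)=(0.015796, 0.165409), Y(Ω₂)=(0.074544, 0.051812)
  term(m=+3) = (0.010426, -0.000178)   from Y*(Ω₁)=(-0.019586, 0.026165), Y(Ω₂)=(-0.195541, -0.252110)
  term(m=+4) = (0.000391, 0.000643)   from Y*(Ω₁)=(-0.004265, 0.000822), Y(Ω₂)=(-0.060394, -0.162420)
  term(m=+5) = (0.000058, -0.000107)   from Y*(Ω₁)=(-0.000335, -0.000204), Y(Ω₂)=(0.016212, 0.309711)
  term(m=+6) = (0.000009, -0.000000)   from Y*(Ω₁)=(-0.000006, -0.000021), Y(Ω₂)=(-0.105419, 0.410450)
Accumulated sum (0.125647, 0.000000); after 4π/(2l+1) scaling, (0.121456, 0.000000) ⇒ P_6 = 0.121456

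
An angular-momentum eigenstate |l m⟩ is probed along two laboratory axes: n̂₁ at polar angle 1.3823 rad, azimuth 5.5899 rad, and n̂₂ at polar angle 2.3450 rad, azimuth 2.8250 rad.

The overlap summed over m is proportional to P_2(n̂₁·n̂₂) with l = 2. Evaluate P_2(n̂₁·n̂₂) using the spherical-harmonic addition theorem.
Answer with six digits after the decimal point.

0.422171

Summing Y*_{l m}(θ₁,φ₁)·Y_{l m}(θ₂,φ₂) over m ∈ [−2, 2]; prefactor 4π/(2·2+1) = 2.513274:
  m=-2: Y*=+0.068275-0.366404i  Y=+0.159182+0.116841i  product +0.053679-0.050348i
  m=-1: Y*=+0.109371-0.090874i  Y=+0.366985+0.120229i  product +0.051063-0.020200i
  m=+0: Y*=-0.282169-0.000000i  Y=+0.147105+0.000000i  product -0.041508-0.000000i
  m=+1: Y*=-0.109371-0.090874i  Y=-0.366985+0.120229i  product +0.051063+0.020200i
  m=+2: Y*=+0.068275+0.366404i  Y=+0.159182-0.116841i  product +0.053679+0.050348i
Accumulated sum +0.167976-0.000000i; after 4π/(2l+1) scaling, +0.422171-0.000000i ⇒ P_2 = 0.422171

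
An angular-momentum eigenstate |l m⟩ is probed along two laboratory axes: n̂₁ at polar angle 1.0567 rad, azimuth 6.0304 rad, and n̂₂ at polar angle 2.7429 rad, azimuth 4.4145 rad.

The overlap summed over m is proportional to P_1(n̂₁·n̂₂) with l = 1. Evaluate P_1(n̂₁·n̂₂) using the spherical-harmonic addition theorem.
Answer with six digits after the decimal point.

Addition theorem: P_1(cos γ) = (4π/3) Σ_m Y*_{lm}(Ω₁) Y_{lm}(Ω₂), m = −1…1:
  [-1]  conj(Y_{1,-1})(Ω₁) = 0.29127 - 0.07524j ; Y_{1,-1}(Ω₂) = -0.03937 + 0.12822j ; Δ = -0.00182 + 0.04031j
  [+0]  conj(Y_{1,0})(Ω₁) = 0.24027 + 0.00000j ; Y_{1,0}(Ω₂) = -0.45028 + 0.00000j ; Δ = -0.10819 + 0.00000j
  [+1]  conj(Y_{1,1})(Ω₁) = -0.29127 - 0.07524j ; Y_{1,1}(Ω₂) = 0.03937 + 0.12822j ; Δ = -0.00182 - 0.04031j
Accumulated sum -0.11183 + 0.00000j; after 4π/(2l+1) scaling, -0.46842 + 0.00000j ⇒ P_1 = -0.468421

-0.468421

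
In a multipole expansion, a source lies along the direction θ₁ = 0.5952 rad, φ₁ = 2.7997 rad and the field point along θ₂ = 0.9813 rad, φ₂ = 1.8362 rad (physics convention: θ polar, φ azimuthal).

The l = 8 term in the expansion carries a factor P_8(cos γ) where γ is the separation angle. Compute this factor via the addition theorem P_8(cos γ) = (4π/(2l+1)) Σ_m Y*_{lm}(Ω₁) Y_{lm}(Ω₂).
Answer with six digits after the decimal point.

Expand P_8 via completeness: Σ_{m} conj(Y_{8,m}) at Ω₁ times Y_{8,m} at Ω₂ —
  m=-8: Y*=-0.004623-0.001990i  Y=-0.061640-0.099990i  product +0.000086+0.000585i
  m=-7: Y*=+0.021790+0.020232i  Y=+0.301392-0.088965i  product +0.008367+0.004159i
  m=-6: Y*=-0.050188-0.096270i  Y=+0.009762+0.451334i  product +0.042960-0.023591i
  m=-5: Y*=+0.037563+0.269150i  Y=-0.284809-0.070839i  product +0.008368-0.079317i
  m=-4: Y*=+0.092640-0.449555i  Y=-0.065081+0.116573i  product +0.046377+0.040057i
  m=-3: Y*=-0.231838+0.382314i  Y=-0.261187-0.255599i  product +0.158272-0.040598i
  m=-2: Y*=+0.038793-0.031614i  Y=+0.045896-0.026941i  product +0.000929-0.002496i
  m=-1: Y*=+0.375736-0.133712i  Y=-0.088613-0.326003i  product -0.076886-0.110643i
  m=+0: Y*=-0.188172-0.000000i  Y=+0.105732+0.000000i  product -0.019896-0.000000i
  m=+1: Y*=-0.375736-0.133712i  Y=+0.088613-0.326003i  product -0.076886+0.110643i
  m=+2: Y*=+0.038793+0.031614i  Y=+0.045896+0.026941i  product +0.000929+0.002496i
  m=+3: Y*=+0.231838+0.382314i  Y=+0.261187-0.255599i  product +0.158272+0.040598i
  m=+4: Y*=+0.092640+0.449555i  Y=-0.065081-0.116573i  product +0.046377-0.040057i
  m=+5: Y*=-0.037563+0.269150i  Y=+0.284809-0.070839i  product +0.008368+0.079317i
  m=+6: Y*=-0.050188+0.096270i  Y=+0.009762-0.451334i  product +0.042960+0.023591i
  m=+7: Y*=-0.021790+0.020232i  Y=-0.301392-0.088965i  product +0.008367-0.004159i
  m=+8: Y*=-0.004623+0.001990i  Y=-0.061640+0.099990i  product +0.000086-0.000585i
Σ over m = +0.357051-0.000000i; ×(4π/17) → +0.263931-0.000000i. Real part: 0.263931

0.263931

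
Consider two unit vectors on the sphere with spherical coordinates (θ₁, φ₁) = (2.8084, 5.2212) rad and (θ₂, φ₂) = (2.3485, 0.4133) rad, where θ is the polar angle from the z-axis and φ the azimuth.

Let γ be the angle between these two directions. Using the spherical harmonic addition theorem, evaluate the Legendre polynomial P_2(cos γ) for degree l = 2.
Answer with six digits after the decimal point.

Addition theorem: P_2(cos γ) = (4π/5) Σ_m Y*_{lm}(Ω₁) Y_{lm}(Ω₂), m = −2…2:
  m=-2: Y*=(-0.021709, -0.035157)  Y=(0.132841, -0.144264)  product (-0.007956, -0.001538)
  m=-1: Y*=(-0.116317, 0.208528)  Y=(-0.353708, 0.155122)  product (0.008795, -0.091801)
  m=+0: Y*=(0.529571, -0.000000)  Y=(0.150416, 0.000000)  product (0.079656, 0.000000)
  m=+1: Y*=(0.116317, 0.208528)  Y=(0.353708, 0.155122)  product (0.008795, 0.091801)
  m=+2: Y*=(-0.021709, 0.035157)  Y=(0.132841, 0.144264)  product (-0.007956, 0.001538)
Σ over m = (0.081334, 0.000000); ×(4π/5) → (0.204415, 0.000000). Real part: 0.204415

0.204415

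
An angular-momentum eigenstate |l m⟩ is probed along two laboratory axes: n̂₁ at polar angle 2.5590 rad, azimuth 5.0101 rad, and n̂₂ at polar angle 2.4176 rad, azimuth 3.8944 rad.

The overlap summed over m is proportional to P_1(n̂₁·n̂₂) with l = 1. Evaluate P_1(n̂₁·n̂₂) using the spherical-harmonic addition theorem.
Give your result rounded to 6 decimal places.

0.785771

Expand P_1 via completeness: Σ_{m} conj(Y_{1,m}) at Ω₁ times Y_{1,m} at Ω₂ —
  [-1]  conj(Y_{1,-1})(Ω₁) = +0.055759-0.181726i ; Y_{1,-1}(Ω₂) = -0.167008+0.156462i ; Δ = +0.019121+0.039074i
  [+0]  conj(Y_{1,0})(Ω₁) = -0.408002-0.000000i ; Y_{1,0}(Ω₂) = -0.366045+0.000000i ; Δ = +0.149347+0.000000i
  [+1]  conj(Y_{1,1})(Ω₁) = -0.055759-0.181726i ; Y_{1,1}(Ω₂) = +0.167008+0.156462i ; Δ = +0.019121-0.039074i
Total Σ_m = +0.187589+0.000000i. Multiply by 4.188790: +0.785771+0.000000i. P_1(cos γ) = 0.785771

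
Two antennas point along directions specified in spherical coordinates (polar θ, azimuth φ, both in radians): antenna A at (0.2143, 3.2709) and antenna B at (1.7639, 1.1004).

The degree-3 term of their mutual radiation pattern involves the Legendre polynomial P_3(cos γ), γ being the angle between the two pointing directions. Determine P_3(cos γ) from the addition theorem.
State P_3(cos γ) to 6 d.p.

0.386819

Addition theorem: P_3(cos γ) = (4π/7) Σ_m Y*_{lm}(Ω₁) Y_{lm}(Ω₂), m = −3…3:
  term(m=-3) = +0.001542+0.000358i   from Y*(Ω₁)=-0.003715-0.001518i, Y(Ω₂)=-0.389376+0.062680i
  term(m=-2) = +0.003096+0.007950i   from Y*(Ω₁)=+0.043661+0.011550i, Y(Ω₂)=+0.111291+0.152638i
  term(m=-1) = +0.037881-0.055406i   from Y*(Ω₁)=-0.257208-0.033445i, Y(Ω₂)=-0.117284+0.230664i
  term(m=+0) = +0.130437+0.000000i   from Y*(Ω₁)=+0.646825-0.000000i, Y(Ω₂)=+0.201657+0.000000i
  term(m=+1) = +0.037881+0.055406i   from Y*(Ω₁)=+0.257208-0.033445i, Y(Ω₂)=+0.117284+0.230664i
  term(m=+2) = +0.003096-0.007950i   from Y*(Ω₁)=+0.043661-0.011550i, Y(Ω₂)=+0.111291-0.152638i
  term(m=+3) = +0.001542-0.000358i   from Y*(Ω₁)=+0.003715-0.001518i, Y(Ω₂)=+0.389376+0.062680i
Total Σ_m = +0.215474-0.000000i. Multiply by 1.795196: +0.386819-0.000000i. P_3(cos γ) = 0.386819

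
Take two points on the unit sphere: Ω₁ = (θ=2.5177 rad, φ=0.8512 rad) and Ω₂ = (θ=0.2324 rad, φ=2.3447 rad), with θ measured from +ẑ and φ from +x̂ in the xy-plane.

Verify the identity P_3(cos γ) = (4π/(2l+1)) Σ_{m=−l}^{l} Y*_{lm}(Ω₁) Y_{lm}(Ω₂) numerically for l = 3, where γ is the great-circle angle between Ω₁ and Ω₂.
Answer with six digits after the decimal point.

Expand P_3 via completeness: Σ_{m} conj(Y_{3,m}) at Ω₁ times Y_{3,m} at Ω₂ —
  m=-3: Y*=(-0.069216, 0.046143)  Y=(0.003726, -0.003478)  product (-0.000097, 0.000413)
  m=-2: Y*=(0.037147, -0.280635)  Y=(-0.001213, 0.052739)  product (0.014755, 0.002299)
  m=-1: Y*=(0.285400, 0.325668)  Y=(-0.194296, -0.198815)  product (0.009295, -0.120018)
  m=+0: Y*=(-0.088911, -0.000000)  Y=(0.629974, 0.000000)  product (-0.056012, -0.000000)
  m=+1: Y*=(-0.285400, 0.325668)  Y=(0.194296, -0.198815)  product (0.009295, 0.120018)
  m=+2: Y*=(0.037147, 0.280635)  Y=(-0.001213, -0.052739)  product (0.014755, -0.002299)
  m=+3: Y*=(0.069216, 0.046143)  Y=(-0.003726, -0.003478)  product (-0.000097, -0.000413)
Total Σ_m = (-0.008105, -0.000000). Multiply by 1.795196: (-0.014550, -0.000000). P_3(cos γ) = -0.014550

-0.014550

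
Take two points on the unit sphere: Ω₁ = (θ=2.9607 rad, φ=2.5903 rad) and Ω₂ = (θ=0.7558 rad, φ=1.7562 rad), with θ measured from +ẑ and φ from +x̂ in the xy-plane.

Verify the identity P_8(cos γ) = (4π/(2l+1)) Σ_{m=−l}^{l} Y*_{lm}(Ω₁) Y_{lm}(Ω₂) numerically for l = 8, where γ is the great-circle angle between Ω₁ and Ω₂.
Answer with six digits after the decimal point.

Summing Y*_{l m}(θ₁,φ₁)·Y_{l m}(θ₂,φ₂) over m ∈ [−8, 8]; prefactor 4π/(2·8+1) = 0.739198:
  term(m=-8) = 0.00000 + 0.00000j   from Y*(Ω₁)=-0.00000 + 0.00000j, Y(Ω₂)=0.00221 - 0.02514j
  term(m=-7) = -0.00000 + 0.00000j   from Y*(Ω₁)=-0.00001 + 0.00001j, Y(Ω₂)=0.10316 + 0.02888j
  term(m=-6) = 0.00001 - 0.00004j   from Y*(Ω₁)=-0.00017 + 0.00003j, Y(Ω₂)=-0.12040 + 0.24400j
  term(m=-5) = 0.00040 + 0.00066j   from Y*(Ω₁)=-0.00161 - 0.00065j, Y(Ω₂)=-0.35514 - 0.26651j
  term(m=-4) = -0.00522 - 0.00103j   from Y*(Ω₁)=-0.00771 - 0.01048j, Y(Ω₂)=0.30143 - 0.27613j
  term(m=-3) = 0.00199 - 0.00148j   from Y*(Ω₁)=-0.00596 - 0.07159j, Y(Ω₂)=0.01826 + 0.02938j
  term(m=-2) = 0.00979 - 0.10022j   from Y*(Ω₁)=0.12532 - 0.24780j, Y(Ω₂)=0.33801 - 0.13141j
  term(m=-1) = 0.09590 + 0.10573j   from Y*(Ω₁)=0.55892 - 0.34367j, Y(Ω₂)=0.04010 + 0.21382j
  term(m=+0) = 0.17335 + 0.00000j   from Y*(Ω₁)=0.57178 + 0.00000j, Y(Ω₂)=0.30318 + 0.00000j
  term(m=+1) = 0.09590 - 0.10573j   from Y*(Ω₁)=-0.55892 - 0.34367j, Y(Ω₂)=-0.04010 + 0.21382j
  term(m=+2) = 0.00979 + 0.10022j   from Y*(Ω₁)=0.12532 + 0.24780j, Y(Ω₂)=0.33801 + 0.13141j
  term(m=+3) = 0.00199 + 0.00148j   from Y*(Ω₁)=0.00596 - 0.07159j, Y(Ω₂)=-0.01826 + 0.02938j
  term(m=+4) = -0.00522 + 0.00103j   from Y*(Ω₁)=-0.00771 + 0.01048j, Y(Ω₂)=0.30143 + 0.27613j
  term(m=+5) = 0.00040 - 0.00066j   from Y*(Ω₁)=0.00161 - 0.00065j, Y(Ω₂)=0.35514 - 0.26651j
  term(m=+6) = 0.00001 + 0.00004j   from Y*(Ω₁)=-0.00017 - 0.00003j, Y(Ω₂)=-0.12040 - 0.24400j
  term(m=+7) = -0.00000 - 0.00000j   from Y*(Ω₁)=0.00001 + 0.00001j, Y(Ω₂)=-0.10316 + 0.02888j
  term(m=+8) = 0.00000 - 0.00000j   from Y*(Ω₁)=-0.00000 - 0.00000j, Y(Ω₂)=0.00221 + 0.02514j
Σ over m = 0.37911 + 0.00000j; ×(4π/17) → 0.28024 + 0.00000j. Real part: 0.280240

0.280240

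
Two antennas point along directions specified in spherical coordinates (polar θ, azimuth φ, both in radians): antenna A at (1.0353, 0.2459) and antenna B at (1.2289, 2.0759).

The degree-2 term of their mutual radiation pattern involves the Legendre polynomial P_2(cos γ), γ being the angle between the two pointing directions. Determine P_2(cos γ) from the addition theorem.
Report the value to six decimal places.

-0.497991

Addition theorem: P_2(cos γ) = (4π/5) Σ_m Y*_{lm}(Ω₁) Y_{lm}(Ω₂), m = −2…2:
  term(m=-2) = -0.085083+0.048535i   from Y*(Ω₁)=+0.251839+0.134911i, Y(Ω₂)=-0.182290+0.290377i
  term(m=-1) = -0.021205-0.079966i   from Y*(Ω₁)=+0.328826+0.082528i, Y(Ω₂)=-0.118083-0.213551i
  term(m=+0) = +0.014430+0.000000i   from Y*(Ω₁)=-0.069033-0.000000i, Y(Ω₂)=-0.209033+0.000000i
  term(m=+1) = -0.021205+0.079966i   from Y*(Ω₁)=-0.328826+0.082528i, Y(Ω₂)=+0.118083-0.213551i
  term(m=+2) = -0.085083-0.048535i   from Y*(Ω₁)=+0.251839-0.134911i, Y(Ω₂)=-0.182290-0.290377i
Total Σ_m = -0.198144+0.000000i. Multiply by 2.513274: -0.497991+0.000000i. P_2(cos γ) = -0.497991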